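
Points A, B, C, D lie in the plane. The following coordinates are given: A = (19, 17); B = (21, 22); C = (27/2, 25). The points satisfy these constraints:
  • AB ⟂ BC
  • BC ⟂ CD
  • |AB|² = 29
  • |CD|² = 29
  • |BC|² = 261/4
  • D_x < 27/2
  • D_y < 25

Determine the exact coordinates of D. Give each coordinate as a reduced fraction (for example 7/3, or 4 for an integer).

1. D_x = 23/2  [[BC ⟂ CD ⇒ -15/2x+3y+105/4=0] ∩ [|D−(27/2, 25)|²=29]]
2. D_y = 20  [[BC ⟂ CD ⇒ -15/2x+3y+105/4=0] ∩ [|D−(27/2, 25)|²=29]]
   so D = (23/2, 20)

D = (23/2, 20)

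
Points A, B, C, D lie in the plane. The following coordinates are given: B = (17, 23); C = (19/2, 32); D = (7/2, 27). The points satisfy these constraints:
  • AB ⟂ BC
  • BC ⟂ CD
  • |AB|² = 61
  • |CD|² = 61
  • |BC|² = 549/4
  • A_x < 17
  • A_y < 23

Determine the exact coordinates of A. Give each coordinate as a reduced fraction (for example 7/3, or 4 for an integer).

1. A_x = 11  [[AB ⟂ BC ⇒ 15/2x-9y+159/2=0] ∩ [|A−(17, 23)|²=61]]
2. A_y = 18  [[AB ⟂ BC ⇒ 15/2x-9y+159/2=0] ∩ [|A−(17, 23)|²=61]]
   so A = (11, 18)

A = (11, 18)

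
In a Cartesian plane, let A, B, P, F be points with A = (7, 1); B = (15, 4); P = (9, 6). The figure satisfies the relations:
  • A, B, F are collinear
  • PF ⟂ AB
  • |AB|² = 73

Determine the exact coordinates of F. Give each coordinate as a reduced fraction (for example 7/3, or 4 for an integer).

1. F_x = 759/73  [[A, B, F are collinear ⇒ -3x+8y+13=0] ∩ [PF ⟂ AB ⇒ 8x+3y-90=0]]
2. F_y = 166/73  [[A, B, F are collinear ⇒ -3x+8y+13=0] ∩ [PF ⟂ AB ⇒ 8x+3y-90=0]]
   so F = (759/73, 166/73)

F = (759/73, 166/73)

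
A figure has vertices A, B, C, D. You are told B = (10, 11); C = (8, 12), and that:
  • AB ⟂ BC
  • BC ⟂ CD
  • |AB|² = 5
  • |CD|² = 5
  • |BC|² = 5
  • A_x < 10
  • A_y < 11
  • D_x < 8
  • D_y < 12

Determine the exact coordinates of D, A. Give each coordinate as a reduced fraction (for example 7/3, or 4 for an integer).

D = (7, 10)
A = (9, 9)

1. D_x = 7  [[BC ⟂ CD ⇒ -2x+1y+4=0] ∩ [|D−(8, 12)|²=5]]
2. D_y = 10  [[BC ⟂ CD ⇒ -2x+1y+4=0] ∩ [|D−(8, 12)|²=5]]
   so D = (7, 10)
3. A_x = 9  [[AB ⟂ BC ⇒ 2x-1y-9=0] ∩ [|A−(10, 11)|²=5]]
4. A_y = 9  [[AB ⟂ BC ⇒ 2x-1y-9=0] ∩ [|A−(10, 11)|²=5]]
   so A = (9, 9)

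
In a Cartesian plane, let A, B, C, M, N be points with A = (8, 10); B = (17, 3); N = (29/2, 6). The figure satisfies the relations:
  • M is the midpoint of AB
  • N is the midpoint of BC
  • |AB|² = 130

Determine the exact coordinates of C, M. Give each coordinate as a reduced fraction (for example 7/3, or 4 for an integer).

C = (12, 9)
M = (25/2, 13/2)

1. M_x = 25/2  [2·M = A+B = (8, 10)+(17, 3)]
2. M_y = 13/2  [2·M = A+B = (8, 10)+(17, 3)]
   so M = (25/2, 13/2)
3. C_x = 12  [C = 2·N−B = 2·(29/2, 6)−(17, 3)]
4. C_y = 9  [C = 2·N−B = 2·(29/2, 6)−(17, 3)]
   so C = (12, 9)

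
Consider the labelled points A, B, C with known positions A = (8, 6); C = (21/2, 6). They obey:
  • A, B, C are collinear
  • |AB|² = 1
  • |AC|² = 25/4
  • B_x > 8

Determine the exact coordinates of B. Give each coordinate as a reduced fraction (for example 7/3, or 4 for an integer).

1. B_x = 9  [[A, B, C are collinear ⇒ -5/2y+15=0] ∩ [|B−(8, 6)|²=1]]
2. B_y = 6  [[A, B, C are collinear ⇒ -5/2y+15=0] ∩ [|B−(8, 6)|²=1]]
   so B = (9, 6)

B = (9, 6)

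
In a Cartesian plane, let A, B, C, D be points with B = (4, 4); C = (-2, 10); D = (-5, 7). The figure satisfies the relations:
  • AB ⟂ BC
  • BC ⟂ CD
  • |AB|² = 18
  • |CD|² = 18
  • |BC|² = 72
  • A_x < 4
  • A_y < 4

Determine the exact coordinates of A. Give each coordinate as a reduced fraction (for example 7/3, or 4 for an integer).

A = (1, 1)

1. A_x = 1  [[AB ⟂ BC ⇒ 6x-6y=0] ∩ [|A−(4, 4)|²=18]]
2. A_y = 1  [[AB ⟂ BC ⇒ 6x-6y=0] ∩ [|A−(4, 4)|²=18]]
   so A = (1, 1)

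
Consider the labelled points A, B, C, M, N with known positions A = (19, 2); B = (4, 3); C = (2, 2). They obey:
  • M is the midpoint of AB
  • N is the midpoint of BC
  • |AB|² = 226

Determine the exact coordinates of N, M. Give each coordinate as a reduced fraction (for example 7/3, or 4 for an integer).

N = (3, 5/2)
M = (23/2, 5/2)

1. M_x = 23/2  [2·M = A+B = (19, 2)+(4, 3)]
2. M_y = 5/2  [2·M = A+B = (19, 2)+(4, 3)]
   so M = (23/2, 5/2)
3. N_x = 3  [2·N = B+C = (4, 3)+(2, 2)]
4. N_y = 5/2  [2·N = B+C = (4, 3)+(2, 2)]
   so N = (3, 5/2)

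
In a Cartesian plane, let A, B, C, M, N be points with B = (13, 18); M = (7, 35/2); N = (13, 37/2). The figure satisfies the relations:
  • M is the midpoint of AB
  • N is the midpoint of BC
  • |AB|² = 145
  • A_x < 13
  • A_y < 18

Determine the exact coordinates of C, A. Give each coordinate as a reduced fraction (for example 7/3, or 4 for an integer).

C = (13, 19)
A = (1, 17)

1. A_x = 1  [A = 2·M−B = 2·(7, 35/2)−(13, 18)]
2. A_y = 17  [A = 2·M−B = 2·(7, 35/2)−(13, 18)]
   so A = (1, 17)
3. C_x = 13  [C = 2·N−B = 2·(13, 37/2)−(13, 18)]
4. C_y = 19  [C = 2·N−B = 2·(13, 37/2)−(13, 18)]
   so C = (13, 19)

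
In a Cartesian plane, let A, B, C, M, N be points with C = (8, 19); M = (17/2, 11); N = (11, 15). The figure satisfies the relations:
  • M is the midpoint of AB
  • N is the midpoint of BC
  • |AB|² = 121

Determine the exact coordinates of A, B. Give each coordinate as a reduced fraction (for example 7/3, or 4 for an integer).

1. B_x = 14  [B = 2·N−C = 2·(11, 15)−(8, 19)]
2. B_y = 11  [B = 2·N−C = 2·(11, 15)−(8, 19)]
   so B = (14, 11)
3. A_x = 3  [A = 2·M−B = 2·(17/2, 11)−(14, 11)]
4. A_y = 11  [A = 2·M−B = 2·(17/2, 11)−(14, 11)]
   so A = (3, 11)

A = (3, 11)
B = (14, 11)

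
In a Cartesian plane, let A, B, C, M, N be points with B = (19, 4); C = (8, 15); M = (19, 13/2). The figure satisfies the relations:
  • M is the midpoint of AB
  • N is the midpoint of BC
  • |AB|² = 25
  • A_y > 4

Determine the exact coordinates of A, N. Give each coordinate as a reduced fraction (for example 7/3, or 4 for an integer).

1. A_x = 19  [A = 2·M−B = 2·(19, 13/2)−(19, 4)]
2. A_y = 9  [A = 2·M−B = 2·(19, 13/2)−(19, 4)]
   so A = (19, 9)
3. N_x = 27/2  [2·N = B+C = (19, 4)+(8, 15)]
4. N_y = 19/2  [2·N = B+C = (19, 4)+(8, 15)]
   so N = (27/2, 19/2)

A = (19, 9)
N = (27/2, 19/2)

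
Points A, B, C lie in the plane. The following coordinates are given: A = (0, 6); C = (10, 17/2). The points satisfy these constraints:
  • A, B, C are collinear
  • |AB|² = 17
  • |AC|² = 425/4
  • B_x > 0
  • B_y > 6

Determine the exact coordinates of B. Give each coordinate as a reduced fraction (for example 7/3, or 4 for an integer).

B = (4, 7)

1. B_x = 4  [[A, B, C are collinear ⇒ 5/2x-10y+60=0] ∩ [|B−(0, 6)|²=17]]
2. B_y = 7  [[A, B, C are collinear ⇒ 5/2x-10y+60=0] ∩ [|B−(0, 6)|²=17]]
   so B = (4, 7)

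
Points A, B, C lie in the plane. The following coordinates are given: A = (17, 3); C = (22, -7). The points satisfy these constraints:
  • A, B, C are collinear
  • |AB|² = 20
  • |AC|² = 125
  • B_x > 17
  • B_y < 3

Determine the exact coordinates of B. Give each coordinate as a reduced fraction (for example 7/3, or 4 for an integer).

1. B_x = 19  [[A, B, C are collinear ⇒ -10x-5y+185=0] ∩ [|B−(17, 3)|²=20]]
2. B_y = -1  [[A, B, C are collinear ⇒ -10x-5y+185=0] ∩ [|B−(17, 3)|²=20]]
   so B = (19, -1)

B = (19, -1)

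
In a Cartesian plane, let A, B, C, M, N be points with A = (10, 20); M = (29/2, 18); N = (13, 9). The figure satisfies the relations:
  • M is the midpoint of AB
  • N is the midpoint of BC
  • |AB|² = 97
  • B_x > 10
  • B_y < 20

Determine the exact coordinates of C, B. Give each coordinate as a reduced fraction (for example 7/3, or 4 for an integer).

C = (7, 2)
B = (19, 16)

1. B_x = 19  [B = 2·M−A = 2·(29/2, 18)−(10, 20)]
2. B_y = 16  [B = 2·M−A = 2·(29/2, 18)−(10, 20)]
   so B = (19, 16)
3. C_x = 7  [C = 2·N−B = 2·(13, 9)−(19, 16)]
4. C_y = 2  [C = 2·N−B = 2·(13, 9)−(19, 16)]
   so C = (7, 2)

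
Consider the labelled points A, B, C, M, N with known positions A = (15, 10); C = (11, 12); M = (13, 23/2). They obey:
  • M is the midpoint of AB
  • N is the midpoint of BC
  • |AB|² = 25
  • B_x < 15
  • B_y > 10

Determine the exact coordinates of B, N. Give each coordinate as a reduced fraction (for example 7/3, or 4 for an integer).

B = (11, 13)
N = (11, 25/2)

1. B_x = 11  [B = 2·M−A = 2·(13, 23/2)−(15, 10)]
2. B_y = 13  [B = 2·M−A = 2·(13, 23/2)−(15, 10)]
   so B = (11, 13)
3. N_x = 11  [2·N = B+C = (11, 13)+(11, 12)]
4. N_y = 25/2  [2·N = B+C = (11, 13)+(11, 12)]
   so N = (11, 25/2)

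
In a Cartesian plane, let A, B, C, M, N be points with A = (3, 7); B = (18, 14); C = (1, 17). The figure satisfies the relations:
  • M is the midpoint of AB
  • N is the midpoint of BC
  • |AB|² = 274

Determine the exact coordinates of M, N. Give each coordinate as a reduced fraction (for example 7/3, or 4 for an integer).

M = (21/2, 21/2)
N = (19/2, 31/2)

1. M_x = 21/2  [2·M = A+B = (3, 7)+(18, 14)]
2. M_y = 21/2  [2·M = A+B = (3, 7)+(18, 14)]
   so M = (21/2, 21/2)
3. N_x = 19/2  [2·N = B+C = (18, 14)+(1, 17)]
4. N_y = 31/2  [2·N = B+C = (18, 14)+(1, 17)]
   so N = (19/2, 31/2)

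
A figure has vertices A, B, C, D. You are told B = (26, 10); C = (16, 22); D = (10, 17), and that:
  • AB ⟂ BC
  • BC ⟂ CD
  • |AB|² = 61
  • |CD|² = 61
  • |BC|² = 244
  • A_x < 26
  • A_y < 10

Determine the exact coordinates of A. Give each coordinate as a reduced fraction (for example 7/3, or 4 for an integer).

1. A_x = 20  [[AB ⟂ BC ⇒ 10x-12y-140=0] ∩ [|A−(26, 10)|²=61]]
2. A_y = 5  [[AB ⟂ BC ⇒ 10x-12y-140=0] ∩ [|A−(26, 10)|²=61]]
   so A = (20, 5)

A = (20, 5)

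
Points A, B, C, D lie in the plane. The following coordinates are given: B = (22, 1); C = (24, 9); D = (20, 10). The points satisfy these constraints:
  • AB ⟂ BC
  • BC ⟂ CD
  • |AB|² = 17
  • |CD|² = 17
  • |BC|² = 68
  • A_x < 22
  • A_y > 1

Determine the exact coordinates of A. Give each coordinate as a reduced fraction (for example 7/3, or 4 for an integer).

1. A_x = 18  [[AB ⟂ BC ⇒ -2x-8y+52=0] ∩ [|A−(22, 1)|²=17]]
2. A_y = 2  [[AB ⟂ BC ⇒ -2x-8y+52=0] ∩ [|A−(22, 1)|²=17]]
   so A = (18, 2)

A = (18, 2)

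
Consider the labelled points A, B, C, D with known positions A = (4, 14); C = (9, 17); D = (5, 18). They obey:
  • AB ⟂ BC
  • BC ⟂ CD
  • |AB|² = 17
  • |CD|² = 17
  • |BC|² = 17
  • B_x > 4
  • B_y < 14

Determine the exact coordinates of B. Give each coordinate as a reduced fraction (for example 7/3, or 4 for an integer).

B = (8, 13)

1. B_x = 8  [[BC ⟂ CD ⇒ 4x-1y-19=0] ∩ [|B−(4, 14)|²=17]]
2. B_y = 13  [[BC ⟂ CD ⇒ 4x-1y-19=0] ∩ [|B−(4, 14)|²=17]]
   so B = (8, 13)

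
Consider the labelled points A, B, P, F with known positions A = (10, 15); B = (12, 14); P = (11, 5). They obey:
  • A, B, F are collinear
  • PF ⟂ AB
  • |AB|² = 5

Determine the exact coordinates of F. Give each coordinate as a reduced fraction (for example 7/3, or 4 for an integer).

F = (74/5, 63/5)

1. F_x = 74/5  [[A, B, F are collinear ⇒ 1x+2y-40=0] ∩ [PF ⟂ AB ⇒ 2x-1y-17=0]]
2. F_y = 63/5  [[A, B, F are collinear ⇒ 1x+2y-40=0] ∩ [PF ⟂ AB ⇒ 2x-1y-17=0]]
   so F = (74/5, 63/5)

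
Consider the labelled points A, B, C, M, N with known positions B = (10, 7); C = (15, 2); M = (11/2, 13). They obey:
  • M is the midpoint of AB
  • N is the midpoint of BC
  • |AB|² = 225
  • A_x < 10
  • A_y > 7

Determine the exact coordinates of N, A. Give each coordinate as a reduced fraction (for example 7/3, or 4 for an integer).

1. A_x = 1  [A = 2·M−B = 2·(11/2, 13)−(10, 7)]
2. A_y = 19  [A = 2·M−B = 2·(11/2, 13)−(10, 7)]
   so A = (1, 19)
3. N_x = 25/2  [2·N = B+C = (10, 7)+(15, 2)]
4. N_y = 9/2  [2·N = B+C = (10, 7)+(15, 2)]
   so N = (25/2, 9/2)

N = (25/2, 9/2)
A = (1, 19)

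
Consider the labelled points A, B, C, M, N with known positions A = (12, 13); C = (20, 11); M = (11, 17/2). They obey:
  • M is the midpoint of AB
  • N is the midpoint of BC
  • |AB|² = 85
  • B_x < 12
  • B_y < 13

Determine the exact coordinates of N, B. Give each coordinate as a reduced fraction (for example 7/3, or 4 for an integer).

1. B_x = 10  [B = 2·M−A = 2·(11, 17/2)−(12, 13)]
2. B_y = 4  [B = 2·M−A = 2·(11, 17/2)−(12, 13)]
   so B = (10, 4)
3. N_x = 15  [2·N = B+C = (10, 4)+(20, 11)]
4. N_y = 15/2  [2·N = B+C = (10, 4)+(20, 11)]
   so N = (15, 15/2)

N = (15, 15/2)
B = (10, 4)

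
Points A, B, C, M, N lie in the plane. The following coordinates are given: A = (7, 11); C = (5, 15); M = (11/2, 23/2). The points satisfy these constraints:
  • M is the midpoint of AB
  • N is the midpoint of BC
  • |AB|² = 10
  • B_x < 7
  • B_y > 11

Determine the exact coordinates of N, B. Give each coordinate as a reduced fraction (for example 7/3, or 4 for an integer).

N = (9/2, 27/2)
B = (4, 12)

1. B_x = 4  [B = 2·M−A = 2·(11/2, 23/2)−(7, 11)]
2. B_y = 12  [B = 2·M−A = 2·(11/2, 23/2)−(7, 11)]
   so B = (4, 12)
3. N_x = 9/2  [2·N = B+C = (4, 12)+(5, 15)]
4. N_y = 27/2  [2·N = B+C = (4, 12)+(5, 15)]
   so N = (9/2, 27/2)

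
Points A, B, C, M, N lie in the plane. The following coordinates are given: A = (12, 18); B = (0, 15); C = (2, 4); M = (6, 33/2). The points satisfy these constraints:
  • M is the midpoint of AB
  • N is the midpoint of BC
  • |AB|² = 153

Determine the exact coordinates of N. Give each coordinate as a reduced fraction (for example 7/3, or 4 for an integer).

1. N_x = 1  [2·N = B+C = (0, 15)+(2, 4)]
2. N_y = 19/2  [2·N = B+C = (0, 15)+(2, 4)]
   so N = (1, 19/2)

N = (1, 19/2)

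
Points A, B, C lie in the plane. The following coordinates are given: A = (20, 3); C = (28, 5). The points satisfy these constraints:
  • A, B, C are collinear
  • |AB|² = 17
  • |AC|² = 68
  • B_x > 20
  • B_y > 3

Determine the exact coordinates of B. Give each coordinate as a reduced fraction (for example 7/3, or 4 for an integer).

B = (24, 4)

1. B_x = 24  [[A, B, C are collinear ⇒ 2x-8y-16=0] ∩ [|B−(20, 3)|²=17]]
2. B_y = 4  [[A, B, C are collinear ⇒ 2x-8y-16=0] ∩ [|B−(20, 3)|²=17]]
   so B = (24, 4)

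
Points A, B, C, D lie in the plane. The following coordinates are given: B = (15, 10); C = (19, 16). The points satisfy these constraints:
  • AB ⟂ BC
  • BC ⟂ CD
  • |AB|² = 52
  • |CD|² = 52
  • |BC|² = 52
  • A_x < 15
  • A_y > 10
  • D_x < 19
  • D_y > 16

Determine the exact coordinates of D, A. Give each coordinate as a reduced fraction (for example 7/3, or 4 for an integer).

1. D_x = 13  [[BC ⟂ CD ⇒ 4x+6y-172=0] ∩ [|D−(19, 16)|²=52]]
2. D_y = 20  [[BC ⟂ CD ⇒ 4x+6y-172=0] ∩ [|D−(19, 16)|²=52]]
   so D = (13, 20)
3. A_x = 9  [[AB ⟂ BC ⇒ -4x-6y+120=0] ∩ [|A−(15, 10)|²=52]]
4. A_y = 14  [[AB ⟂ BC ⇒ -4x-6y+120=0] ∩ [|A−(15, 10)|²=52]]
   so A = (9, 14)

D = (13, 20)
A = (9, 14)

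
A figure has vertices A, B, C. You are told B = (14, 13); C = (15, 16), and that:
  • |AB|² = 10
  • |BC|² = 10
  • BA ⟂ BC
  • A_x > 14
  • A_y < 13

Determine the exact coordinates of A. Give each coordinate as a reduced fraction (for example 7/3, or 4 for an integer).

1. A_x = 17  [[BA ⟂ BC ⇒ 1x+3y-53=0] ∩ [|A−(14, 13)|²=10]]
2. A_y = 12  [[BA ⟂ BC ⇒ 1x+3y-53=0] ∩ [|A−(14, 13)|²=10]]
   so A = (17, 12)

A = (17, 12)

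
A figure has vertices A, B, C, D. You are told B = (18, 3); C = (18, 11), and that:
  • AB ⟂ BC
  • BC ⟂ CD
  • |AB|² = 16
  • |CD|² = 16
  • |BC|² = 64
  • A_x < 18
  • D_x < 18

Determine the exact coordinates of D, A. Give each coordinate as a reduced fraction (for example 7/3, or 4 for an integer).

D = (14, 11)
A = (14, 3)

1. D_x = 14  [[BC ⟂ CD ⇒ 8y-88=0] ∩ [|D−(18, 11)|²=16]]
2. D_y = 11  [[BC ⟂ CD ⇒ 8y-88=0] ∩ [|D−(18, 11)|²=16]]
   so D = (14, 11)
3. A_x = 14  [[AB ⟂ BC ⇒ -8y+24=0] ∩ [|A−(18, 3)|²=16]]
4. A_y = 3  [[AB ⟂ BC ⇒ -8y+24=0] ∩ [|A−(18, 3)|²=16]]
   so A = (14, 3)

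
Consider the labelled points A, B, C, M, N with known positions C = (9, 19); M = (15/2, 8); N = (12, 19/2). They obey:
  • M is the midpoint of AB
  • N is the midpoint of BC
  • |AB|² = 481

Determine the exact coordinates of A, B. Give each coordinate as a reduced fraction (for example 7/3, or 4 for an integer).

1. B_x = 15  [B = 2·N−C = 2·(12, 19/2)−(9, 19)]
2. B_y = 0  [B = 2·N−C = 2·(12, 19/2)−(9, 19)]
   so B = (15, 0)
3. A_x = 0  [A = 2·M−B = 2·(15/2, 8)−(15, 0)]
4. A_y = 16  [A = 2·M−B = 2·(15/2, 8)−(15, 0)]
   so A = (0, 16)

A = (0, 16)
B = (15, 0)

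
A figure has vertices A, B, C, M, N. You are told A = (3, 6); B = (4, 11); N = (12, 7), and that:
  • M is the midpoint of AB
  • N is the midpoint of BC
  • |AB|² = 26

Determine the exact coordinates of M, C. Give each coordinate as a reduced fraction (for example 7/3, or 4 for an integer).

1. M_x = 7/2  [2·M = A+B = (3, 6)+(4, 11)]
2. M_y = 17/2  [2·M = A+B = (3, 6)+(4, 11)]
   so M = (7/2, 17/2)
3. C_x = 20  [C = 2·N−B = 2·(12, 7)−(4, 11)]
4. C_y = 3  [C = 2·N−B = 2·(12, 7)−(4, 11)]
   so C = (20, 3)

M = (7/2, 17/2)
C = (20, 3)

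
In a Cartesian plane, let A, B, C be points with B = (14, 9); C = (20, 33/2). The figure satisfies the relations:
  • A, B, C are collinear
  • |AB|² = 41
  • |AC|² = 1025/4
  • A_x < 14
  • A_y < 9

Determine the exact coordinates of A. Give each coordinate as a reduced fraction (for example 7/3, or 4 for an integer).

A = (10, 4)

1. A_x = 10  [[A, B, C are collinear ⇒ -15/2x+6y+51=0] ∩ [|A−(14, 9)|²=41]]
2. A_y = 4  [[A, B, C are collinear ⇒ -15/2x+6y+51=0] ∩ [|A−(14, 9)|²=41]]
   so A = (10, 4)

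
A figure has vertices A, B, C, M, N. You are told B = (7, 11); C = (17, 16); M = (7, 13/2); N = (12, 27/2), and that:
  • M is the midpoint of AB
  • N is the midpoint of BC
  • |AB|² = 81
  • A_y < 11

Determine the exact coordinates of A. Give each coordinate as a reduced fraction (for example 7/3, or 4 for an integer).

A = (7, 2)

1. A_x = 7  [A = 2·M−B = 2·(7, 13/2)−(7, 11)]
2. A_y = 2  [A = 2·M−B = 2·(7, 13/2)−(7, 11)]
   so A = (7, 2)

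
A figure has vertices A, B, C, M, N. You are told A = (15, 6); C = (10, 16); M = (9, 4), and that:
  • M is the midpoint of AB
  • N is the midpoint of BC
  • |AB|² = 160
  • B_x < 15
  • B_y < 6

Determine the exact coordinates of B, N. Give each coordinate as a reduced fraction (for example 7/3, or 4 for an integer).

1. B_x = 3  [B = 2·M−A = 2·(9, 4)−(15, 6)]
2. B_y = 2  [B = 2·M−A = 2·(9, 4)−(15, 6)]
   so B = (3, 2)
3. N_x = 13/2  [2·N = B+C = (3, 2)+(10, 16)]
4. N_y = 9  [2·N = B+C = (3, 2)+(10, 16)]
   so N = (13/2, 9)

B = (3, 2)
N = (13/2, 9)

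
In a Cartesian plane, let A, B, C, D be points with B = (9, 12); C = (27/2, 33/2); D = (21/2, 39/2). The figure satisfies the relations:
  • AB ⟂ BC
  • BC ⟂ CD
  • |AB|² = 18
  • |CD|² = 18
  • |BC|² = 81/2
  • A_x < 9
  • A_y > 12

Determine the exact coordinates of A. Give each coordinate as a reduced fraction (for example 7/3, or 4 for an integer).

1. A_x = 6  [[AB ⟂ BC ⇒ -9/2x-9/2y+189/2=0] ∩ [|A−(9, 12)|²=18]]
2. A_y = 15  [[AB ⟂ BC ⇒ -9/2x-9/2y+189/2=0] ∩ [|A−(9, 12)|²=18]]
   so A = (6, 15)

A = (6, 15)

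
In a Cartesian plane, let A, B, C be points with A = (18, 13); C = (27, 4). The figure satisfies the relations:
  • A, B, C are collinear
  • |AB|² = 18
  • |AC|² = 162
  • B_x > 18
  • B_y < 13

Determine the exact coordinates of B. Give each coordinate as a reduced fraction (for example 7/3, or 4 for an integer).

1. B_x = 21  [[A, B, C are collinear ⇒ -9x-9y+279=0] ∩ [|B−(18, 13)|²=18]]
2. B_y = 10  [[A, B, C are collinear ⇒ -9x-9y+279=0] ∩ [|B−(18, 13)|²=18]]
   so B = (21, 10)

B = (21, 10)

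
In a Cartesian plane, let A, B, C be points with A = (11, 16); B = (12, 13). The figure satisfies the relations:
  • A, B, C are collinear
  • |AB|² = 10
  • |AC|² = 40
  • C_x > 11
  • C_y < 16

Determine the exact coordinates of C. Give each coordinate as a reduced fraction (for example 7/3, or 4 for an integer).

C = (13, 10)

1. C_x = 13  [[A, B, C are collinear ⇒ 3x+1y-49=0] ∩ [|C−(11, 16)|²=40]]
2. C_y = 10  [[A, B, C are collinear ⇒ 3x+1y-49=0] ∩ [|C−(11, 16)|²=40]]
   so C = (13, 10)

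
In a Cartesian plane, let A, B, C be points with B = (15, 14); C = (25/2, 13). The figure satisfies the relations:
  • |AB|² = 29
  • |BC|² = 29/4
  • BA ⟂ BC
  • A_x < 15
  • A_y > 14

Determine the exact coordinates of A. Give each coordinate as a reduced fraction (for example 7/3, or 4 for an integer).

A = (13, 19)

1. A_x = 13  [[BA ⟂ BC ⇒ -5/2x-1y+103/2=0] ∩ [|A−(15, 14)|²=29]]
2. A_y = 19  [[BA ⟂ BC ⇒ -5/2x-1y+103/2=0] ∩ [|A−(15, 14)|²=29]]
   so A = (13, 19)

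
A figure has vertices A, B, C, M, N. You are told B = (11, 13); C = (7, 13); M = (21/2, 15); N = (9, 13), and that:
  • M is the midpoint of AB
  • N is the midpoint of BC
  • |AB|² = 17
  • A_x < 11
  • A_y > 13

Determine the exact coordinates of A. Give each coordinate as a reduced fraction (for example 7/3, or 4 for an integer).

1. A_x = 10  [A = 2·M−B = 2·(21/2, 15)−(11, 13)]
2. A_y = 17  [A = 2·M−B = 2·(21/2, 15)−(11, 13)]
   so A = (10, 17)

A = (10, 17)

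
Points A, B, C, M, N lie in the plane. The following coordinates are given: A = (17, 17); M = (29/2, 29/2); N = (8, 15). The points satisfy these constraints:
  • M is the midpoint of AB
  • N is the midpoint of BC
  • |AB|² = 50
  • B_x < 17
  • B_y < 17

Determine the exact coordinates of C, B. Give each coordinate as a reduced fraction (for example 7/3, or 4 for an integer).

C = (4, 18)
B = (12, 12)

1. B_x = 12  [B = 2·M−A = 2·(29/2, 29/2)−(17, 17)]
2. B_y = 12  [B = 2·M−A = 2·(29/2, 29/2)−(17, 17)]
   so B = (12, 12)
3. C_x = 4  [C = 2·N−B = 2·(8, 15)−(12, 12)]
4. C_y = 18  [C = 2·N−B = 2·(8, 15)−(12, 12)]
   so C = (4, 18)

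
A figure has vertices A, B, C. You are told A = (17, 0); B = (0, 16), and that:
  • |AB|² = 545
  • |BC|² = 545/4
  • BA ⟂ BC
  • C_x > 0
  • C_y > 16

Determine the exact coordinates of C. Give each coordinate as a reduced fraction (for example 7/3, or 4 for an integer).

1. C_x = 8  [[BA ⟂ BC ⇒ 17x-16y+256=0] ∩ [|C−(0, 16)|²=545/4]]
2. C_y = 49/2  [[BA ⟂ BC ⇒ 17x-16y+256=0] ∩ [|C−(0, 16)|²=545/4]]
   so C = (8, 49/2)

C = (8, 49/2)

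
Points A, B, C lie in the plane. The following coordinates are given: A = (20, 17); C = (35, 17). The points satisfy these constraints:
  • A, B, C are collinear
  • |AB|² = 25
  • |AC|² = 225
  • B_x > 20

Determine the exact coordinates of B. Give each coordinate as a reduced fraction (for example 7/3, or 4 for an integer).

B = (25, 17)

1. B_x = 25  [[A, B, C are collinear ⇒ -15y+255=0] ∩ [|B−(20, 17)|²=25]]
2. B_y = 17  [[A, B, C are collinear ⇒ -15y+255=0] ∩ [|B−(20, 17)|²=25]]
   so B = (25, 17)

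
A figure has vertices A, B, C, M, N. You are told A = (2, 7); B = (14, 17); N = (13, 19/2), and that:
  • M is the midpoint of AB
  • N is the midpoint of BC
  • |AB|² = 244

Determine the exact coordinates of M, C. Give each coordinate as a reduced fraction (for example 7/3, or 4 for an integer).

M = (8, 12)
C = (12, 2)

1. M_x = 8  [2·M = A+B = (2, 7)+(14, 17)]
2. M_y = 12  [2·M = A+B = (2, 7)+(14, 17)]
   so M = (8, 12)
3. C_x = 12  [C = 2·N−B = 2·(13, 19/2)−(14, 17)]
4. C_y = 2  [C = 2·N−B = 2·(13, 19/2)−(14, 17)]
   so C = (12, 2)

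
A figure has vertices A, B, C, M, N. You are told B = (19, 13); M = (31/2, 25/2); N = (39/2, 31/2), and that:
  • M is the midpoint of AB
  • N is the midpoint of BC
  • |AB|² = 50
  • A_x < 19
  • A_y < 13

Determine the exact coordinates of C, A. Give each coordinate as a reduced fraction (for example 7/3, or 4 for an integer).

C = (20, 18)
A = (12, 12)

1. A_x = 12  [A = 2·M−B = 2·(31/2, 25/2)−(19, 13)]
2. A_y = 12  [A = 2·M−B = 2·(31/2, 25/2)−(19, 13)]
   so A = (12, 12)
3. C_x = 20  [C = 2·N−B = 2·(39/2, 31/2)−(19, 13)]
4. C_y = 18  [C = 2·N−B = 2·(39/2, 31/2)−(19, 13)]
   so C = (20, 18)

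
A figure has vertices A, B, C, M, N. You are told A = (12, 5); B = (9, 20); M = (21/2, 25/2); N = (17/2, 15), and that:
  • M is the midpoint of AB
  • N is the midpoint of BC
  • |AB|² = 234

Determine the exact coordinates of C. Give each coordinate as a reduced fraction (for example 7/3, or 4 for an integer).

1. C_x = 8  [C = 2·N−B = 2·(17/2, 15)−(9, 20)]
2. C_y = 10  [C = 2·N−B = 2·(17/2, 15)−(9, 20)]
   so C = (8, 10)

C = (8, 10)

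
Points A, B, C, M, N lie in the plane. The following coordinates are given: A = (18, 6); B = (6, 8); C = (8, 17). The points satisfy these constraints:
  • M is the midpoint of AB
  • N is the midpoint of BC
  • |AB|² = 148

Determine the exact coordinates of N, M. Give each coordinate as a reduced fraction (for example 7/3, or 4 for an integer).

1. M_x = 12  [2·M = A+B = (18, 6)+(6, 8)]
2. M_y = 7  [2·M = A+B = (18, 6)+(6, 8)]
   so M = (12, 7)
3. N_x = 7  [2·N = B+C = (6, 8)+(8, 17)]
4. N_y = 25/2  [2·N = B+C = (6, 8)+(8, 17)]
   so N = (7, 25/2)

N = (7, 25/2)
M = (12, 7)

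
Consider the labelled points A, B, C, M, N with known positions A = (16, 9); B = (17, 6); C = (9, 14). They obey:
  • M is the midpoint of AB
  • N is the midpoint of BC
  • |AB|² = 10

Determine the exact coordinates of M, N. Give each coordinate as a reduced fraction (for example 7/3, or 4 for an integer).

1. M_x = 33/2  [2·M = A+B = (16, 9)+(17, 6)]
2. M_y = 15/2  [2·M = A+B = (16, 9)+(17, 6)]
   so M = (33/2, 15/2)
3. N_x = 13  [2·N = B+C = (17, 6)+(9, 14)]
4. N_y = 10  [2·N = B+C = (17, 6)+(9, 14)]
   so N = (13, 10)

M = (33/2, 15/2)
N = (13, 10)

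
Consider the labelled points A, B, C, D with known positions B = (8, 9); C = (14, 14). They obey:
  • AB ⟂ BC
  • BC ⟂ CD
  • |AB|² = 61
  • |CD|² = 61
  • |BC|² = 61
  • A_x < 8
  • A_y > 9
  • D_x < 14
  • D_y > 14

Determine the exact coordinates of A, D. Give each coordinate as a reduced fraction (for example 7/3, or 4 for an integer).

1. A_x = 3  [[AB ⟂ BC ⇒ -6x-5y+93=0] ∩ [|A−(8, 9)|²=61]]
2. A_y = 15  [[AB ⟂ BC ⇒ -6x-5y+93=0] ∩ [|A−(8, 9)|²=61]]
   so A = (3, 15)
3. D_x = 9  [[BC ⟂ CD ⇒ 6x+5y-154=0] ∩ [|D−(14, 14)|²=61]]
4. D_y = 20  [[BC ⟂ CD ⇒ 6x+5y-154=0] ∩ [|D−(14, 14)|²=61]]
   so D = (9, 20)

A = (3, 15)
D = (9, 20)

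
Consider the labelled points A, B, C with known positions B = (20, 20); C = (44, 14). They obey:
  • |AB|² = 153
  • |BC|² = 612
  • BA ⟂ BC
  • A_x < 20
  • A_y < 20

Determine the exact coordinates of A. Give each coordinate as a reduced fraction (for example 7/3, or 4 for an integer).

A = (17, 8)

1. A_x = 17  [[BA ⟂ BC ⇒ 24x-6y-360=0] ∩ [|A−(20, 20)|²=153]]
2. A_y = 8  [[BA ⟂ BC ⇒ 24x-6y-360=0] ∩ [|A−(20, 20)|²=153]]
   so A = (17, 8)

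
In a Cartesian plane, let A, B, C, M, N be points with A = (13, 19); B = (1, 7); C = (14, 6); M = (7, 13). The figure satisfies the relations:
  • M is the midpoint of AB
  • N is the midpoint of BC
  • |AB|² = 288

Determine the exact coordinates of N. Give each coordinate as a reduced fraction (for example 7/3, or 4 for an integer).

1. N_x = 15/2  [2·N = B+C = (1, 7)+(14, 6)]
2. N_y = 13/2  [2·N = B+C = (1, 7)+(14, 6)]
   so N = (15/2, 13/2)

N = (15/2, 13/2)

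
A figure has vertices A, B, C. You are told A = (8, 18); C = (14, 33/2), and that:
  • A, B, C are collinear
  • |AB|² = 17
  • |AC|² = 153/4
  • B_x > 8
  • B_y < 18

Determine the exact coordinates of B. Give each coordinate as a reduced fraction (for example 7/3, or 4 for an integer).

B = (12, 17)

1. B_x = 12  [[A, B, C are collinear ⇒ -3/2x-6y+120=0] ∩ [|B−(8, 18)|²=17]]
2. B_y = 17  [[A, B, C are collinear ⇒ -3/2x-6y+120=0] ∩ [|B−(8, 18)|²=17]]
   so B = (12, 17)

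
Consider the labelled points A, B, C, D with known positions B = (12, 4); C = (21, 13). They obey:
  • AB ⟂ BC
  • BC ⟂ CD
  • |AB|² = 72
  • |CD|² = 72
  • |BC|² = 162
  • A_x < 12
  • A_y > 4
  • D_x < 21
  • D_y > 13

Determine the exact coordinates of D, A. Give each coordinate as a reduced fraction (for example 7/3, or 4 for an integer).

1. D_x = 15  [[BC ⟂ CD ⇒ 9x+9y-306=0] ∩ [|D−(21, 13)|²=72]]
2. D_y = 19  [[BC ⟂ CD ⇒ 9x+9y-306=0] ∩ [|D−(21, 13)|²=72]]
   so D = (15, 19)
3. A_x = 6  [[AB ⟂ BC ⇒ -9x-9y+144=0] ∩ [|A−(12, 4)|²=72]]
4. A_y = 10  [[AB ⟂ BC ⇒ -9x-9y+144=0] ∩ [|A−(12, 4)|²=72]]
   so A = (6, 10)

D = (15, 19)
A = (6, 10)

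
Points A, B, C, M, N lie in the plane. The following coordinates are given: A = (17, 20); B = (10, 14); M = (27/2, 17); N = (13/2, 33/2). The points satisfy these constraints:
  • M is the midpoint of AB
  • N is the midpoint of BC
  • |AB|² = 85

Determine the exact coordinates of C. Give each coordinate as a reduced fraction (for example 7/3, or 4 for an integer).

1. C_x = 3  [C = 2·N−B = 2·(13/2, 33/2)−(10, 14)]
2. C_y = 19  [C = 2·N−B = 2·(13/2, 33/2)−(10, 14)]
   so C = (3, 19)

C = (3, 19)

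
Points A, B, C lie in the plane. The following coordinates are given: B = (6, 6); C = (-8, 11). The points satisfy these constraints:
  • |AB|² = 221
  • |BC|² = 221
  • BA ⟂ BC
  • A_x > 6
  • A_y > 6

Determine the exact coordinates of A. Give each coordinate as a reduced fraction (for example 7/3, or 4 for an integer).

1. A_x = 11  [[BA ⟂ BC ⇒ -14x+5y+54=0] ∩ [|A−(6, 6)|²=221]]
2. A_y = 20  [[BA ⟂ BC ⇒ -14x+5y+54=0] ∩ [|A−(6, 6)|²=221]]
   so A = (11, 20)

A = (11, 20)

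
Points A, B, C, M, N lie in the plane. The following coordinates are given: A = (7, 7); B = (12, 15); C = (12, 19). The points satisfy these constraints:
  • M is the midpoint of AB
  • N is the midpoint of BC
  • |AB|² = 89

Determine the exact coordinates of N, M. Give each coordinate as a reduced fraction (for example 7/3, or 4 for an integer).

N = (12, 17)
M = (19/2, 11)

1. M_x = 19/2  [2·M = A+B = (7, 7)+(12, 15)]
2. M_y = 11  [2·M = A+B = (7, 7)+(12, 15)]
   so M = (19/2, 11)
3. N_x = 12  [2·N = B+C = (12, 15)+(12, 19)]
4. N_y = 17  [2·N = B+C = (12, 15)+(12, 19)]
   so N = (12, 17)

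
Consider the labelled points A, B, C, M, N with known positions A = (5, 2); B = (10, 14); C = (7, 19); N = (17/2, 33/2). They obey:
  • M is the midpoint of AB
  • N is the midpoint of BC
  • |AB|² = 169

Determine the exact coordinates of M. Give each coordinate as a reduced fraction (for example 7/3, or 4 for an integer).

M = (15/2, 8)

1. M_x = 15/2  [2·M = A+B = (5, 2)+(10, 14)]
2. M_y = 8  [2·M = A+B = (5, 2)+(10, 14)]
   so M = (15/2, 8)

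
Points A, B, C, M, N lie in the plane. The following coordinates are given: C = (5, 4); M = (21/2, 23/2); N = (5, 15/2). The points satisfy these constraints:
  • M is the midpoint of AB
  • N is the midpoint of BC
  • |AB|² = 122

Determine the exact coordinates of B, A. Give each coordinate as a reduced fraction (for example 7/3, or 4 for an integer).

B = (5, 11)
A = (16, 12)

1. B_x = 5  [B = 2·N−C = 2·(5, 15/2)−(5, 4)]
2. B_y = 11  [B = 2·N−C = 2·(5, 15/2)−(5, 4)]
   so B = (5, 11)
3. A_x = 16  [A = 2·M−B = 2·(21/2, 23/2)−(5, 11)]
4. A_y = 12  [A = 2·M−B = 2·(21/2, 23/2)−(5, 11)]
   so A = (16, 12)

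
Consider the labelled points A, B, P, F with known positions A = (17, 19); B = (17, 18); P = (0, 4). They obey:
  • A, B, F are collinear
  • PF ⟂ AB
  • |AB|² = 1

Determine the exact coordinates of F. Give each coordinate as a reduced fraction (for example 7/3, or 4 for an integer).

F = (17, 4)

1. F_x = 17  [[A, B, F are collinear ⇒ 1x-17=0] ∩ [PF ⟂ AB ⇒ -1y+4=0]]
2. F_y = 4  [[A, B, F are collinear ⇒ 1x-17=0] ∩ [PF ⟂ AB ⇒ -1y+4=0]]
   so F = (17, 4)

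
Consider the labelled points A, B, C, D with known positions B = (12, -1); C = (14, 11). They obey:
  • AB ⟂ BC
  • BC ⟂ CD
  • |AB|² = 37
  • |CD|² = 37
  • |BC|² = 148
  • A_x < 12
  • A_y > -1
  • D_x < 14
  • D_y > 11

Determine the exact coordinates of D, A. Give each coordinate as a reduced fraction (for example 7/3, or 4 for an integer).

D = (8, 12)
A = (6, 0)

1. D_x = 8  [[BC ⟂ CD ⇒ 2x+12y-160=0] ∩ [|D−(14, 11)|²=37]]
2. D_y = 12  [[BC ⟂ CD ⇒ 2x+12y-160=0] ∩ [|D−(14, 11)|²=37]]
   so D = (8, 12)
3. A_x = 6  [[AB ⟂ BC ⇒ -2x-12y+12=0] ∩ [|A−(12, -1)|²=37]]
4. A_y = 0  [[AB ⟂ BC ⇒ -2x-12y+12=0] ∩ [|A−(12, -1)|²=37]]
   so A = (6, 0)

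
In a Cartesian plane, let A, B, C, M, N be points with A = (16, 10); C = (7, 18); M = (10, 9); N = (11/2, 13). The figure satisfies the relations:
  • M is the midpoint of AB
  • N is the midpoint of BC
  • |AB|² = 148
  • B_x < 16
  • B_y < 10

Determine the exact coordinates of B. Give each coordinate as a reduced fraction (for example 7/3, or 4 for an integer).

B = (4, 8)

1. B_x = 4  [B = 2·M−A = 2·(10, 9)−(16, 10)]
2. B_y = 8  [B = 2·M−A = 2·(10, 9)−(16, 10)]
   so B = (4, 8)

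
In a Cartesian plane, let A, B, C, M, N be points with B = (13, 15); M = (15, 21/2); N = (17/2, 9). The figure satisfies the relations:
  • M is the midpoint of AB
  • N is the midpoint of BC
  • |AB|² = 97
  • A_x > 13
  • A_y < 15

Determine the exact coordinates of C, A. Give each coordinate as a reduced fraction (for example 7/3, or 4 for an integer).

1. A_x = 17  [A = 2·M−B = 2·(15, 21/2)−(13, 15)]
2. A_y = 6  [A = 2·M−B = 2·(15, 21/2)−(13, 15)]
   so A = (17, 6)
3. C_x = 4  [C = 2·N−B = 2·(17/2, 9)−(13, 15)]
4. C_y = 3  [C = 2·N−B = 2·(17/2, 9)−(13, 15)]
   so C = (4, 3)

C = (4, 3)
A = (17, 6)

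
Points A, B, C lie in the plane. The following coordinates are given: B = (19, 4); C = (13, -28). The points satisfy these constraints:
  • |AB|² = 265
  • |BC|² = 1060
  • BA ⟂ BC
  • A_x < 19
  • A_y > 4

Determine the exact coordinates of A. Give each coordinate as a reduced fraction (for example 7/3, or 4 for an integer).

A = (3, 7)

1. A_x = 3  [[BA ⟂ BC ⇒ -6x-32y+242=0] ∩ [|A−(19, 4)|²=265]]
2. A_y = 7  [[BA ⟂ BC ⇒ -6x-32y+242=0] ∩ [|A−(19, 4)|²=265]]
   so A = (3, 7)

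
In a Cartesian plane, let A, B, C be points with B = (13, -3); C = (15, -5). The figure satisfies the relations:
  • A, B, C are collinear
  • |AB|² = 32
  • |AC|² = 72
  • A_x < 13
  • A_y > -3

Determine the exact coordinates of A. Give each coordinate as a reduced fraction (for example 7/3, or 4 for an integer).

1. A_x = 9  [[A, B, C are collinear ⇒ 2x+2y-20=0] ∩ [|A−(13, -3)|²=32]]
2. A_y = 1  [[A, B, C are collinear ⇒ 2x+2y-20=0] ∩ [|A−(13, -3)|²=32]]
   so A = (9, 1)

A = (9, 1)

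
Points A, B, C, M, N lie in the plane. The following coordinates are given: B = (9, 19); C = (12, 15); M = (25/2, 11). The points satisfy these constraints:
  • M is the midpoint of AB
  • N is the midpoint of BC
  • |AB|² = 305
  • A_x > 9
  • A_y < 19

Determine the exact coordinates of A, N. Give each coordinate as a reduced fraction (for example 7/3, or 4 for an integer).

A = (16, 3)
N = (21/2, 17)

1. A_x = 16  [A = 2·M−B = 2·(25/2, 11)−(9, 19)]
2. A_y = 3  [A = 2·M−B = 2·(25/2, 11)−(9, 19)]
   so A = (16, 3)
3. N_x = 21/2  [2·N = B+C = (9, 19)+(12, 15)]
4. N_y = 17  [2·N = B+C = (9, 19)+(12, 15)]
   so N = (21/2, 17)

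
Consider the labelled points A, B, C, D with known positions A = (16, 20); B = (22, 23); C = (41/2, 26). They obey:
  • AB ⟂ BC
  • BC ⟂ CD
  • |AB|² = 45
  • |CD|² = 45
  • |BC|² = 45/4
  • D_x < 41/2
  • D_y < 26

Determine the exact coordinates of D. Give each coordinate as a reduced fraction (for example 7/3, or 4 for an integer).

1. D_x = 29/2  [[BC ⟂ CD ⇒ -3/2x+3y-189/4=0] ∩ [|D−(41/2, 26)|²=45]]
2. D_y = 23  [[BC ⟂ CD ⇒ -3/2x+3y-189/4=0] ∩ [|D−(41/2, 26)|²=45]]
   so D = (29/2, 23)

D = (29/2, 23)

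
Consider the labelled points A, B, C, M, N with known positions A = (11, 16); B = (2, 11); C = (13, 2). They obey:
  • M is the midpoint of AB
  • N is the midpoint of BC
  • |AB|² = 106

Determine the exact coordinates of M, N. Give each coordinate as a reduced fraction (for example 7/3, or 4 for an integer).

M = (13/2, 27/2)
N = (15/2, 13/2)

1. M_x = 13/2  [2·M = A+B = (11, 16)+(2, 11)]
2. M_y = 27/2  [2·M = A+B = (11, 16)+(2, 11)]
   so M = (13/2, 27/2)
3. N_x = 15/2  [2·N = B+C = (2, 11)+(13, 2)]
4. N_y = 13/2  [2·N = B+C = (2, 11)+(13, 2)]
   so N = (15/2, 13/2)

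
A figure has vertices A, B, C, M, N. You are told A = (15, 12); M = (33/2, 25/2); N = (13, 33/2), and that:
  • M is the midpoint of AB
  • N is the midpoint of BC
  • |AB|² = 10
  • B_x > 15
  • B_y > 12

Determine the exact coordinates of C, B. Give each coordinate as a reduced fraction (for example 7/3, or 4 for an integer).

1. B_x = 18  [B = 2·M−A = 2·(33/2, 25/2)−(15, 12)]
2. B_y = 13  [B = 2·M−A = 2·(33/2, 25/2)−(15, 12)]
   so B = (18, 13)
3. C_x = 8  [C = 2·N−B = 2·(13, 33/2)−(18, 13)]
4. C_y = 20  [C = 2·N−B = 2·(13, 33/2)−(18, 13)]
   so C = (8, 20)

C = (8, 20)
B = (18, 13)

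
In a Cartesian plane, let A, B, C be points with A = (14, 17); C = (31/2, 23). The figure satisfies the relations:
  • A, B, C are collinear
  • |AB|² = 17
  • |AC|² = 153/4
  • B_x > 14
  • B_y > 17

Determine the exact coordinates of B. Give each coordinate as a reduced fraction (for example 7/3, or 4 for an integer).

1. B_x = 15  [[A, B, C are collinear ⇒ 6x-3/2y-117/2=0] ∩ [|B−(14, 17)|²=17]]
2. B_y = 21  [[A, B, C are collinear ⇒ 6x-3/2y-117/2=0] ∩ [|B−(14, 17)|²=17]]
   so B = (15, 21)

B = (15, 21)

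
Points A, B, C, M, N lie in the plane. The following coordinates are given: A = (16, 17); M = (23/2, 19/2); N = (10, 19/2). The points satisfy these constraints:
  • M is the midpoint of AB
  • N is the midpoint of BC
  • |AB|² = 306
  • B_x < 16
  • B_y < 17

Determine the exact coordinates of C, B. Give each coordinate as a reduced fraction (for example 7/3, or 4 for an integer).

C = (13, 17)
B = (7, 2)

1. B_x = 7  [B = 2·M−A = 2·(23/2, 19/2)−(16, 17)]
2. B_y = 2  [B = 2·M−A = 2·(23/2, 19/2)−(16, 17)]
   so B = (7, 2)
3. C_x = 13  [C = 2·N−B = 2·(10, 19/2)−(7, 2)]
4. C_y = 17  [C = 2·N−B = 2·(10, 19/2)−(7, 2)]
   so C = (13, 17)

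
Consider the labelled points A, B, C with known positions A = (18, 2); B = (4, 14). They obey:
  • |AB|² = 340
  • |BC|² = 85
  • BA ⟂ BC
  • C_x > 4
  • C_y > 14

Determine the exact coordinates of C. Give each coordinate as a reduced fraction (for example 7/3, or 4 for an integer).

1. C_x = 10  [[BA ⟂ BC ⇒ 14x-12y+112=0] ∩ [|C−(4, 14)|²=85]]
2. C_y = 21  [[BA ⟂ BC ⇒ 14x-12y+112=0] ∩ [|C−(4, 14)|²=85]]
   so C = (10, 21)

C = (10, 21)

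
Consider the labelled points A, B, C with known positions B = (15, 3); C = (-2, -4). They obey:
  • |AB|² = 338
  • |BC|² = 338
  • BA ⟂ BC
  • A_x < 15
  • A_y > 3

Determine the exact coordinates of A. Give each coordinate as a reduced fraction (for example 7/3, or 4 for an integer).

A = (8, 20)

1. A_x = 8  [[BA ⟂ BC ⇒ -17x-7y+276=0] ∩ [|A−(15, 3)|²=338]]
2. A_y = 20  [[BA ⟂ BC ⇒ -17x-7y+276=0] ∩ [|A−(15, 3)|²=338]]
   so A = (8, 20)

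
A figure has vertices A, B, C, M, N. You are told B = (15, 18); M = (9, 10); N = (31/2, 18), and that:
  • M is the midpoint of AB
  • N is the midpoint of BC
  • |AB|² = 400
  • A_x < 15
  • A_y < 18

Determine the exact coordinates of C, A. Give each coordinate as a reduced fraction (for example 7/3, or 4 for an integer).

1. A_x = 3  [A = 2·M−B = 2·(9, 10)−(15, 18)]
2. A_y = 2  [A = 2·M−B = 2·(9, 10)−(15, 18)]
   so A = (3, 2)
3. C_x = 16  [C = 2·N−B = 2·(31/2, 18)−(15, 18)]
4. C_y = 18  [C = 2·N−B = 2·(31/2, 18)−(15, 18)]
   so C = (16, 18)

C = (16, 18)
A = (3, 2)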